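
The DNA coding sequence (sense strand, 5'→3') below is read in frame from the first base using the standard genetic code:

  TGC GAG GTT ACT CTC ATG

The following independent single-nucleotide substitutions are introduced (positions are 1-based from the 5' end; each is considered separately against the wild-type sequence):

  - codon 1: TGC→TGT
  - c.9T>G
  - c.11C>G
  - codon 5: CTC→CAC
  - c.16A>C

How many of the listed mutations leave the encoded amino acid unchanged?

2

Codon 1: TGC (Cys) → TGT (Cys) — synonymous.
Codon 3: GTT (Val) → GTG (Val) — synonymous.
Codon 4: ACT (Thr) → AGT (Ser) — missense.
Codon 5: CTC (Leu) → CAC (His) — missense.
Codon 6: ATG (Met) → CTG (Leu) — missense.
Synonymous: 2 of 5.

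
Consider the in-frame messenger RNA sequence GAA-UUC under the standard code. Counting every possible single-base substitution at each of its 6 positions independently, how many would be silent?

2

Codon 1 (GAA, Glu): 1 synonymous substitution.
Codon 2 (UUC, Phe): 1 synonymous substitution.
Total: 1 + 1 = 2.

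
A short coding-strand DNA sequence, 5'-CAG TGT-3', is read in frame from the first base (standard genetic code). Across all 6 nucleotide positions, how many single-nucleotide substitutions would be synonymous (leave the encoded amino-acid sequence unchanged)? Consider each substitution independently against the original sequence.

Codon 1 (CAG, Gln): 1 synonymous substitution.
Codon 2 (TGT, Cys): 1 synonymous substitution.
Total: 1 + 1 = 2.

2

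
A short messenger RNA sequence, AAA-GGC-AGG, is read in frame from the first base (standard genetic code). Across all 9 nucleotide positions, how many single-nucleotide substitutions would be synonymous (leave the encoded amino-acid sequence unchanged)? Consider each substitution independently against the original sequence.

Codon 1 (AAA, Lys): 1 synonymous substitution.
Codon 2 (GGC, Gly): 3 synonymous substitutions.
Codon 3 (AGG, Arg): 2 synonymous substitutions.
Total: 1 + 3 + 2 = 6.

6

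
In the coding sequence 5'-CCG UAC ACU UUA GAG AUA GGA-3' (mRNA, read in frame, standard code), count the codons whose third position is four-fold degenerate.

Codon 1 CCG (Pro): third position 4-fold.
Codon 2 UAC (Tyr): third position 2-fold.
Codon 3 ACU (Thr): third position 4-fold.
Codon 4 UUA (Leu): third position 2-fold.
Codon 5 GAG (Glu): third position 2-fold.
Codon 6 AUA (Ile): third position 3-fold.
Codon 7 GGA (Gly): third position 4-fold.
Four-fold degenerate third positions: 3.

3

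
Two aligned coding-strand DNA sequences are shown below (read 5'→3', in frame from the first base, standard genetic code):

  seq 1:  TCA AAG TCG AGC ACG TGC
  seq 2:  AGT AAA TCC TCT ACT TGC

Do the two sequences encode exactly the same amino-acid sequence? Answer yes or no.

Codon 1: TCA Ser / AGT Ser — synonymous.
Codon 2: AAG Lys / AAA Lys — synonymous.
Codon 3: TCG Ser / TCC Ser — synonymous.
Codon 4: AGC Ser / TCT Ser — synonymous.
Codon 5: ACG Thr / ACT Thr — synonymous.
Codon 6: TGC Cys / TGC Cys — identical.
Nonsynonymous differences: 0 → same protein.

yes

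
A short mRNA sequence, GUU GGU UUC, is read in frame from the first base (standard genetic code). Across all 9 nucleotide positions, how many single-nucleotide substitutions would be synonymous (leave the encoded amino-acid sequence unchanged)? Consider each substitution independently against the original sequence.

7

Codon 1 (GUU, Val): 3 synonymous substitutions.
Codon 2 (GGU, Gly): 3 synonymous substitutions.
Codon 3 (UUC, Phe): 1 synonymous substitution.
Total: 3 + 3 + 1 = 7.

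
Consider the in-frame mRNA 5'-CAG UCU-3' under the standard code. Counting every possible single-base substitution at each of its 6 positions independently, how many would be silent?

Codon 1 (CAG, Gln): 1 synonymous substitution.
Codon 2 (UCU, Ser): 3 synonymous substitutions.
Total: 1 + 3 = 4.

4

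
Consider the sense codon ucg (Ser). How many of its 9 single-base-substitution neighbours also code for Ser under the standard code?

Position 1: none → 0 synonymous.
Position 2: none → 0 synonymous.
Position 3: UCU, UCC, UCA → 3 synonymous.
Total: 0 + 0 + 3 = 3.

3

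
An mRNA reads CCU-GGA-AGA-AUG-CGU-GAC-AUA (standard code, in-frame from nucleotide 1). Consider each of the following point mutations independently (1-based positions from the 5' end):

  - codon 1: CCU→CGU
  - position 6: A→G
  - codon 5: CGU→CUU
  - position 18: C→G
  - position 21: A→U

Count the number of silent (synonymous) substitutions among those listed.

2

Codon 1: CCU (Pro) → CGU (Arg) — missense.
Codon 2: GGA (Gly) → GGG (Gly) — synonymous.
Codon 5: CGU (Arg) → CUU (Leu) — missense.
Codon 6: GAC (Asp) → GAG (Glu) — missense.
Codon 7: AUA (Ile) → AUU (Ile) — synonymous.
Synonymous: 2 of 5.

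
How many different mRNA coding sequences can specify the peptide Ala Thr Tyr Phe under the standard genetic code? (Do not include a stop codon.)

Ala: 4 codons.
Thr: 4 codons.
Tyr: 2 codons.
Phe: 2 codons.
4 × 4 × 2 × 2 = 64.

64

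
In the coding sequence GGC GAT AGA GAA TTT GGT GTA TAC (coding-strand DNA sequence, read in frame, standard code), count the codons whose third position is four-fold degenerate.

Codon 1 GGC (Gly): third position 4-fold.
Codon 2 GAT (Asp): third position 2-fold.
Codon 3 AGA (Arg): third position 2-fold.
Codon 4 GAA (Glu): third position 2-fold.
Codon 5 TTT (Phe): third position 2-fold.
Codon 6 GGT (Gly): third position 4-fold.
Codon 7 GTA (Val): third position 4-fold.
Codon 8 TAC (Tyr): third position 2-fold.
Four-fold degenerate third positions: 3.

3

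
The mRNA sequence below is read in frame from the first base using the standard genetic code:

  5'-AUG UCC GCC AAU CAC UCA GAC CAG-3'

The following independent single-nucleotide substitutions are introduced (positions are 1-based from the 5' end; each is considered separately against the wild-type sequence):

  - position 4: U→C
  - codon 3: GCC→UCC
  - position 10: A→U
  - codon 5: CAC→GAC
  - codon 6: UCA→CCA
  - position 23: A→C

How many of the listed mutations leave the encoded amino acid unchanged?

0

Codon 2: UCC (Ser) → CCC (Pro) — missense.
Codon 3: GCC (Ala) → UCC (Ser) — missense.
Codon 4: AAU (Asn) → UAU (Tyr) — missense.
Codon 5: CAC (His) → GAC (Asp) — missense.
Codon 6: UCA (Ser) → CCA (Pro) — missense.
Codon 8: CAG (Gln) → CCG (Pro) — missense.
Synonymous: 0 of 6.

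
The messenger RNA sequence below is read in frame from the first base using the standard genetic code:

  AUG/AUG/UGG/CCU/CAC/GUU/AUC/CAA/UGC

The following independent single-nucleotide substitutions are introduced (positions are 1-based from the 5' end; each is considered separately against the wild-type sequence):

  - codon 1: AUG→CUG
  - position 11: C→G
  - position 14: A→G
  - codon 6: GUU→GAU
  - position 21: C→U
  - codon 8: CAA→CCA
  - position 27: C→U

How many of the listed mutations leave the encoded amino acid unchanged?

Codon 1: AUG (Met) → CUG (Leu) — missense.
Codon 4: CCU (Pro) → CGU (Arg) — missense.
Codon 5: CAC (His) → CGC (Arg) — missense.
Codon 6: GUU (Val) → GAU (Asp) — missense.
Codon 7: AUC (Ile) → AUU (Ile) — synonymous.
Codon 8: CAA (Gln) → CCA (Pro) — missense.
Codon 9: UGC (Cys) → UGU (Cys) — synonymous.
Synonymous: 2 of 7.

2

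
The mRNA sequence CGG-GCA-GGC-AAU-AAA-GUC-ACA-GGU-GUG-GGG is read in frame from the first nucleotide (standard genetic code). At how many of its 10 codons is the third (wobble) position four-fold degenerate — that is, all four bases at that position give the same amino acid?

8

Codon 1 CGG (Arg): third position 4-fold.
Codon 2 GCA (Ala): third position 4-fold.
Codon 3 GGC (Gly): third position 4-fold.
Codon 4 AAU (Asn): third position 2-fold.
Codon 5 AAA (Lys): third position 2-fold.
Codon 6 GUC (Val): third position 4-fold.
Codon 7 ACA (Thr): third position 4-fold.
Codon 8 GGU (Gly): third position 4-fold.
Codon 9 GUG (Val): third position 4-fold.
Codon 10 GGG (Gly): third position 4-fold.
Four-fold degenerate third positions: 8.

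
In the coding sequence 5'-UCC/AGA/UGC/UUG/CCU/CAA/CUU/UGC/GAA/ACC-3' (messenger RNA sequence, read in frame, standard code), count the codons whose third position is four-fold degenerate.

4

Codon 1 UCC (Ser): third position 4-fold.
Codon 2 AGA (Arg): third position 2-fold.
Codon 3 UGC (Cys): third position 2-fold.
Codon 4 UUG (Leu): third position 2-fold.
Codon 5 CCU (Pro): third position 4-fold.
Codon 6 CAA (Gln): third position 2-fold.
Codon 7 CUU (Leu): third position 4-fold.
Codon 8 UGC (Cys): third position 2-fold.
Codon 9 GAA (Glu): third position 2-fold.
Codon 10 ACC (Thr): third position 4-fold.
Four-fold degenerate third positions: 4.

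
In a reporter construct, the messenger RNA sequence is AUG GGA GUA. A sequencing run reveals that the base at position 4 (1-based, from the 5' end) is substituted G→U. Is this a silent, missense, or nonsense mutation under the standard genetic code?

nonsense

Position 4 falls in codon 2: GGA → Gly.
After the substitution the codon is UGA → Stop.
The new codon is a stop codon, so this is a nonsense mutation.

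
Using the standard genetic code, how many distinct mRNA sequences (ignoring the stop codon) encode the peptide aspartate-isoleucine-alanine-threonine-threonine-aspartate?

Asp: 2 codons.
Ile: 3 codons.
Ala: 4 codons.
Thr: 4 codons.
Thr: 4 codons.
Asp: 2 codons.
2 × 3 × 4 × 4 × 4 × 2 = 768.

768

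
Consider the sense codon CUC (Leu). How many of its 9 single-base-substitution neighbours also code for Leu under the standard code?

Position 1: none → 0 synonymous.
Position 2: none → 0 synonymous.
Position 3: CUU, CUA, CUG → 3 synonymous.
Total: 0 + 0 + 3 = 3.

3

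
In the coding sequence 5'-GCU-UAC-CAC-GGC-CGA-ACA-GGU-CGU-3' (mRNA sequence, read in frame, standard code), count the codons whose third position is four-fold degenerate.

Codon 1 GCU (Ala): third position 4-fold.
Codon 2 UAC (Tyr): third position 2-fold.
Codon 3 CAC (His): third position 2-fold.
Codon 4 GGC (Gly): third position 4-fold.
Codon 5 CGA (Arg): third position 4-fold.
Codon 6 ACA (Thr): third position 4-fold.
Codon 7 GGU (Gly): third position 4-fold.
Codon 8 CGU (Arg): third position 4-fold.
Four-fold degenerate third positions: 6.

6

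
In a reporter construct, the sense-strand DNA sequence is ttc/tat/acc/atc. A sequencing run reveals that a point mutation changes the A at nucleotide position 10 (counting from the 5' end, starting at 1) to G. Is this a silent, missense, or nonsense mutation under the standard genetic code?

missense

Position 10 falls in codon 4: ATC → Ile.
After the substitution the codon is GTC → Val.
Ile ≠ Val, so this is a missense mutation.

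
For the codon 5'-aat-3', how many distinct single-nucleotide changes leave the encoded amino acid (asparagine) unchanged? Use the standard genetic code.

Position 1: none → 0 synonymous.
Position 2: none → 0 synonymous.
Position 3: AAC → 1 synonymous.
Total: 0 + 0 + 1 = 1.

1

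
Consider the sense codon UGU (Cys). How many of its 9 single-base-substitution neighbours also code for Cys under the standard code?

1

Position 1: none → 0 synonymous.
Position 2: none → 0 synonymous.
Position 3: UGC → 1 synonymous.
Total: 0 + 0 + 1 = 1.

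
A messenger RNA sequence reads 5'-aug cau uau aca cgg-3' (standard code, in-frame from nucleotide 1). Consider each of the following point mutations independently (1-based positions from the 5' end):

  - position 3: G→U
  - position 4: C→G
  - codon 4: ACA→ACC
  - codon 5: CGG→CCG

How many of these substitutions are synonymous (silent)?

1

Codon 1: AUG (Met) → AUU (Ile) — missense.
Codon 2: CAU (His) → GAU (Asp) — missense.
Codon 4: ACA (Thr) → ACC (Thr) — synonymous.
Codon 5: CGG (Arg) → CCG (Pro) — missense.
Synonymous: 1 of 4.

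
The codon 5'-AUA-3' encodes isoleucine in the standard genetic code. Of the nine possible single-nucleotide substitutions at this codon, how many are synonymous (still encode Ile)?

Position 1: none → 0 synonymous.
Position 2: none → 0 synonymous.
Position 3: AUU, AUC → 2 synonymous.
Total: 0 + 0 + 2 = 2.

2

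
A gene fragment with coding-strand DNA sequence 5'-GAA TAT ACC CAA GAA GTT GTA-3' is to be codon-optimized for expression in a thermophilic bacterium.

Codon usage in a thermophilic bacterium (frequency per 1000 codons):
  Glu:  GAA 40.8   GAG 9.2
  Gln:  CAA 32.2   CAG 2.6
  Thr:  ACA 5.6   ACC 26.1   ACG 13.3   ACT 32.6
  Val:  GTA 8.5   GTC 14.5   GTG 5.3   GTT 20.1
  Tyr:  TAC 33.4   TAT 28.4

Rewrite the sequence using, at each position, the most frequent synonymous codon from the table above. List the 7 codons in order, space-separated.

Codon 1 (Glu): best is GAA at 40.8.
Codon 2 (Tyr): best is TAC at 33.4.
Codon 3 (Thr): best is ACT at 32.6.
Codon 4 (Gln): best is CAA at 32.2.
Codon 5 (Glu): best is GAA at 40.8.
Codon 6 (Val): best is GTT at 20.1.
Codon 7 (Val): best is GTT at 20.1.

GAA TAC ACT CAA GAA GTT GTT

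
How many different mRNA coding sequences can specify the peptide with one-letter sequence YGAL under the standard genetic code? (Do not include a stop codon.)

192

Tyr: 2 codons.
Gly: 4 codons.
Ala: 4 codons.
Leu: 6 codons.
2 × 4 × 4 × 6 = 192.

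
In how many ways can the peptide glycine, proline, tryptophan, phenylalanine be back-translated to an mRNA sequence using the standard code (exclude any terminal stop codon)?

Gly: 4 codons.
Pro: 4 codons.
Trp: 1 codon.
Phe: 2 codons.
4 × 4 × 1 × 2 = 32.

32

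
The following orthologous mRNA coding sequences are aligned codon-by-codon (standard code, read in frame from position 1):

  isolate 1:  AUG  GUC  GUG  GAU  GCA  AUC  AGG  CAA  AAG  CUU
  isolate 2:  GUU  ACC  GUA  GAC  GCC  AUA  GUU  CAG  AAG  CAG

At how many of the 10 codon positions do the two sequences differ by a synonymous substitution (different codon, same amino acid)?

Codon 1: AUG Met / GUU Val — nonsynonymous.
Codon 2: GUC Val / ACC Thr — nonsynonymous.
Codon 3: GUG Val / GUA Val — synonymous.
Codon 4: GAU Asp / GAC Asp — synonymous.
Codon 5: GCA Ala / GCC Ala — synonymous.
Codon 6: AUC Ile / AUA Ile — synonymous.
Codon 7: AGG Arg / GUU Val — nonsynonymous.
Codon 8: CAA Gln / CAG Gln — synonymous.
Codon 9: AAG Lys / AAG Lys — identical.
Codon 10: CUU Leu / CAG Gln — nonsynonymous.
Synonymous differences: 5.

5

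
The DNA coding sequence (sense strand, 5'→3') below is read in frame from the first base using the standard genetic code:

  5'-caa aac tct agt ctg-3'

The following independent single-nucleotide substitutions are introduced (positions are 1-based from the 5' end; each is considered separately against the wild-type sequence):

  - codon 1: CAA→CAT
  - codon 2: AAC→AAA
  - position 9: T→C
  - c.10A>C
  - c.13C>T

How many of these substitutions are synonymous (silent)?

2

Codon 1: CAA (Gln) → CAT (His) — missense.
Codon 2: AAC (Asn) → AAA (Lys) — missense.
Codon 3: TCT (Ser) → TCC (Ser) — synonymous.
Codon 4: AGT (Ser) → CGT (Arg) — missense.
Codon 5: CTG (Leu) → TTG (Leu) — synonymous.
Synonymous: 2 of 5.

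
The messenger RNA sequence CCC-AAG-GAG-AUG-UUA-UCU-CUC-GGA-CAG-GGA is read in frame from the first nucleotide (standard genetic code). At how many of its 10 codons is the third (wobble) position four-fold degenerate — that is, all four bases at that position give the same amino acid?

5

Codon 1 CCC (Pro): third position 4-fold.
Codon 2 AAG (Lys): third position 2-fold.
Codon 3 GAG (Glu): third position 2-fold.
Codon 4 AUG (Met): third position 1-fold.
Codon 5 UUA (Leu): third position 2-fold.
Codon 6 UCU (Ser): third position 4-fold.
Codon 7 CUC (Leu): third position 4-fold.
Codon 8 GGA (Gly): third position 4-fold.
Codon 9 CAG (Gln): third position 2-fold.
Codon 10 GGA (Gly): third position 4-fold.
Four-fold degenerate third positions: 5.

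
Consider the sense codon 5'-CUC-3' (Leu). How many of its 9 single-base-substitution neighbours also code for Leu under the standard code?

3

Position 1: none → 0 synonymous.
Position 2: none → 0 synonymous.
Position 3: CUU, CUA, CUG → 3 synonymous.
Total: 0 + 0 + 3 = 3.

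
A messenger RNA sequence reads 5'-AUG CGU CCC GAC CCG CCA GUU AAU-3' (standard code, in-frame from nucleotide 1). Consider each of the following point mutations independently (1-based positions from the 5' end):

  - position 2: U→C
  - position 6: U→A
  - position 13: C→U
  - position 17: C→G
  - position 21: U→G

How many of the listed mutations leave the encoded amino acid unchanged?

2

Codon 1: AUG (Met) → ACG (Thr) — missense.
Codon 2: CGU (Arg) → CGA (Arg) — synonymous.
Codon 5: CCG (Pro) → UCG (Ser) — missense.
Codon 6: CCA (Pro) → CGA (Arg) — missense.
Codon 7: GUU (Val) → GUG (Val) — synonymous.
Synonymous: 2 of 5.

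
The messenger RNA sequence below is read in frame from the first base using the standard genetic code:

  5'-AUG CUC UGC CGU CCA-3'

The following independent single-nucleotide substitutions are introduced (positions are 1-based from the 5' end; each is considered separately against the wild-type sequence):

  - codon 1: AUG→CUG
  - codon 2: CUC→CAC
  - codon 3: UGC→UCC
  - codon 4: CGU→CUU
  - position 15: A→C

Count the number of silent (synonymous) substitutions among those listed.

1

Codon 1: AUG (Met) → CUG (Leu) — missense.
Codon 2: CUC (Leu) → CAC (His) — missense.
Codon 3: UGC (Cys) → UCC (Ser) — missense.
Codon 4: CGU (Arg) → CUU (Leu) — missense.
Codon 5: CCA (Pro) → CCC (Pro) — synonymous.
Synonymous: 1 of 5.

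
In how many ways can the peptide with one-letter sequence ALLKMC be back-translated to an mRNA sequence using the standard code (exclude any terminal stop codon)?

576

Ala: 4 codons.
Leu: 6 codons.
Leu: 6 codons.
Lys: 2 codons.
Met: 1 codon.
Cys: 2 codons.
4 × 6 × 6 × 2 × 1 × 2 = 576.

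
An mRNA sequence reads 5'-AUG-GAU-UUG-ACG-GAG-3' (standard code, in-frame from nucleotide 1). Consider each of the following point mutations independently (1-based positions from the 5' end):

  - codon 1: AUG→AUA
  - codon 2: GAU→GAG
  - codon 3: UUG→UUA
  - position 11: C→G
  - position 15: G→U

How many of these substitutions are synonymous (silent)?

Codon 1: AUG (Met) → AUA (Ile) — missense.
Codon 2: GAU (Asp) → GAG (Glu) — missense.
Codon 3: UUG (Leu) → UUA (Leu) — synonymous.
Codon 4: ACG (Thr) → AGG (Arg) — missense.
Codon 5: GAG (Glu) → GAU (Asp) — missense.
Synonymous: 1 of 5.

1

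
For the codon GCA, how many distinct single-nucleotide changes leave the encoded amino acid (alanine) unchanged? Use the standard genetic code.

3

Position 1: none → 0 synonymous.
Position 2: none → 0 synonymous.
Position 3: GCU, GCC, GCG → 3 synonymous.
Total: 0 + 0 + 3 = 3.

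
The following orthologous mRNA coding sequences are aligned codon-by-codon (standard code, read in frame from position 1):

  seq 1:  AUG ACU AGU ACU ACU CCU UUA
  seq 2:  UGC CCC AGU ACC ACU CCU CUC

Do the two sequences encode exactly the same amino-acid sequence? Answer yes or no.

no

Codon 1: AUG Met / UGC Cys — nonsynonymous.
Codon 2: ACU Thr / CCC Pro — nonsynonymous.
Codon 3: AGU Ser / AGU Ser — identical.
Codon 4: ACU Thr / ACC Thr — synonymous.
Codon 5: ACU Thr / ACU Thr — identical.
Codon 6: CCU Pro / CCU Pro — identical.
Codon 7: UUA Leu / CUC Leu — synonymous.
Nonsynonymous differences: 2 → different protein.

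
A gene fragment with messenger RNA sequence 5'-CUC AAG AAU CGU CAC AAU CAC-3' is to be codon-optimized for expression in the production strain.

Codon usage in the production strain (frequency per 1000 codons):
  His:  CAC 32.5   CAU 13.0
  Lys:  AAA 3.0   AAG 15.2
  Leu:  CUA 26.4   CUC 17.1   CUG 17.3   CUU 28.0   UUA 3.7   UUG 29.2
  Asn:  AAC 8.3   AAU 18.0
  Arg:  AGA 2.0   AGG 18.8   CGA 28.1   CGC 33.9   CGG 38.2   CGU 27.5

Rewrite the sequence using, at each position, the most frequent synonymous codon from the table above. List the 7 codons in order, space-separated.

Codon 1 (Leu): best is UUG at 29.2.
Codon 2 (Lys): best is AAG at 15.2.
Codon 3 (Asn): best is AAU at 18.0.
Codon 4 (Arg): best is CGG at 38.2.
Codon 5 (His): best is CAC at 32.5.
Codon 6 (Asn): best is AAU at 18.0.
Codon 7 (His): best is CAC at 32.5.

UUG AAG AAU CGG CAC AAU CAC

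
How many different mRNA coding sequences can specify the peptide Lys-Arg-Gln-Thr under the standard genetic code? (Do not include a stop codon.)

Lys: 2 codons.
Arg: 6 codons.
Gln: 2 codons.
Thr: 4 codons.
2 × 6 × 2 × 4 = 96.

96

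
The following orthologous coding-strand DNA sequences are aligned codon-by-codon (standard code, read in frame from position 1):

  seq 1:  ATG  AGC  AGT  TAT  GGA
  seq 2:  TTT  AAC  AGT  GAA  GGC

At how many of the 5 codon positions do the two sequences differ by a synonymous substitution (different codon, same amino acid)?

1

Codon 1: ATG Met / TTT Phe — nonsynonymous.
Codon 2: AGC Ser / AAC Asn — nonsynonymous.
Codon 3: AGT Ser / AGT Ser — identical.
Codon 4: TAT Tyr / GAA Glu — nonsynonymous.
Codon 5: GGA Gly / GGC Gly — synonymous.
Synonymous differences: 1.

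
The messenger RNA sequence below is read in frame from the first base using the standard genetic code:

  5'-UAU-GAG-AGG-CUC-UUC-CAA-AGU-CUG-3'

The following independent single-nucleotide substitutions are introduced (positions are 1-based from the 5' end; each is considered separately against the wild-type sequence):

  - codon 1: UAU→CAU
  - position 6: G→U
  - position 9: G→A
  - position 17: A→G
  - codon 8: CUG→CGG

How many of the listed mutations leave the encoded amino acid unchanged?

1

Codon 1: UAU (Tyr) → CAU (His) — missense.
Codon 2: GAG (Glu) → GAU (Asp) — missense.
Codon 3: AGG (Arg) → AGA (Arg) — synonymous.
Codon 6: CAA (Gln) → CGA (Arg) — missense.
Codon 8: CUG (Leu) → CGG (Arg) — missense.
Synonymous: 1 of 5.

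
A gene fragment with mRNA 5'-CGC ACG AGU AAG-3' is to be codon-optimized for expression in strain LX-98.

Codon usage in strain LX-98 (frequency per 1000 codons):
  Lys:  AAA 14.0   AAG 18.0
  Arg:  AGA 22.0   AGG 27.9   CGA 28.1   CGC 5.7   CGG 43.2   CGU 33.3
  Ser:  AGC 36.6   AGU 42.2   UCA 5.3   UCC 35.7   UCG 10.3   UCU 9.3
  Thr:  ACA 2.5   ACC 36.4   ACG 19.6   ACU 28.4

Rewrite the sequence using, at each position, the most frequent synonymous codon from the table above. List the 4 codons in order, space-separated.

CGG ACC AGU AAG

Codon 1 (Arg): best is CGG at 43.2.
Codon 2 (Thr): best is ACC at 36.4.
Codon 3 (Ser): best is AGU at 42.2.
Codon 4 (Lys): best is AAG at 18.0.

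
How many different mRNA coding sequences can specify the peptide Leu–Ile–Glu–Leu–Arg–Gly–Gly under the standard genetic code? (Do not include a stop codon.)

20736

Leu: 6 codons.
Ile: 3 codons.
Glu: 2 codons.
Leu: 6 codons.
Arg: 6 codons.
Gly: 4 codons.
Gly: 4 codons.
6 × 3 × 2 × 6 × 6 × 4 × 4 = 20736.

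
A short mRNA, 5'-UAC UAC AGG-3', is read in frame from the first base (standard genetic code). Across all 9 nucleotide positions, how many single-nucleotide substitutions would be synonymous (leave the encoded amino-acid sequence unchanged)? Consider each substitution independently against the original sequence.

4

Codon 1 (UAC, Tyr): 1 synonymous substitution.
Codon 2 (UAC, Tyr): 1 synonymous substitution.
Codon 3 (AGG, Arg): 2 synonymous substitutions.
Total: 1 + 1 + 2 = 4.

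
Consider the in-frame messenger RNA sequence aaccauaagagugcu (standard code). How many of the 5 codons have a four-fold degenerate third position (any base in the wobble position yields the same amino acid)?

Codon 1 AAC (Asn): third position 2-fold.
Codon 2 CAU (His): third position 2-fold.
Codon 3 AAG (Lys): third position 2-fold.
Codon 4 AGU (Ser): third position 2-fold.
Codon 5 GCU (Ala): third position 4-fold.
Four-fold degenerate third positions: 1.

1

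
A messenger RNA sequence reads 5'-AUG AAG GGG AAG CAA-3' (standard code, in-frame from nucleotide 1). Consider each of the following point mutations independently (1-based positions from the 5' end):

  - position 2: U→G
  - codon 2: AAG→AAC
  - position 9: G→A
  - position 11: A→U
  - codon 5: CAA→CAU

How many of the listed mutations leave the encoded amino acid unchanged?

1

Codon 1: AUG (Met) → AGG (Arg) — missense.
Codon 2: AAG (Lys) → AAC (Asn) — missense.
Codon 3: GGG (Gly) → GGA (Gly) — synonymous.
Codon 4: AAG (Lys) → AUG (Met) — missense.
Codon 5: CAA (Gln) → CAU (His) — missense.
Synonymous: 1 of 5.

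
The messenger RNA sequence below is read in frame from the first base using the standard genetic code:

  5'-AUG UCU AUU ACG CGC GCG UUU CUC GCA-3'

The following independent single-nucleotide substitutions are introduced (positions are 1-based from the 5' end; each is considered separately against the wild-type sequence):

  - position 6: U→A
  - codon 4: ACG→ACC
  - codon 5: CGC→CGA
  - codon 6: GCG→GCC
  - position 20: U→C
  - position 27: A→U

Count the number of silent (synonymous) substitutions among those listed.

5

Codon 2: UCU (Ser) → UCA (Ser) — synonymous.
Codon 4: ACG (Thr) → ACC (Thr) — synonymous.
Codon 5: CGC (Arg) → CGA (Arg) — synonymous.
Codon 6: GCG (Ala) → GCC (Ala) — synonymous.
Codon 7: UUU (Phe) → UCU (Ser) — missense.
Codon 9: GCA (Ala) → GCU (Ala) — synonymous.
Synonymous: 5 of 6.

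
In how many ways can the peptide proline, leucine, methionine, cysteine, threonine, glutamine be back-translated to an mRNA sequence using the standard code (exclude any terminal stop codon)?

Pro: 4 codons.
Leu: 6 codons.
Met: 1 codon.
Cys: 2 codons.
Thr: 4 codons.
Gln: 2 codons.
4 × 6 × 1 × 2 × 4 × 2 = 384.

384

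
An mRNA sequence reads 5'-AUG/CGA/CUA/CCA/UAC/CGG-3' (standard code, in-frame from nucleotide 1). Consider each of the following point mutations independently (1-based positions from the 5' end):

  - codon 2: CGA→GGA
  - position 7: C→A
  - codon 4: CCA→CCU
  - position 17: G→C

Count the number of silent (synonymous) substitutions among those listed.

Codon 2: CGA (Arg) → GGA (Gly) — missense.
Codon 3: CUA (Leu) → AUA (Ile) — missense.
Codon 4: CCA (Pro) → CCU (Pro) — synonymous.
Codon 6: CGG (Arg) → CCG (Pro) — missense.
Synonymous: 1 of 4.

1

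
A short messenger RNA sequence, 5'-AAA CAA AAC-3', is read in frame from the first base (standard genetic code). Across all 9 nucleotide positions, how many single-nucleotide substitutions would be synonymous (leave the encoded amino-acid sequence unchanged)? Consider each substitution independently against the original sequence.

3

Codon 1 (AAA, Lys): 1 synonymous substitution.
Codon 2 (CAA, Gln): 1 synonymous substitution.
Codon 3 (AAC, Asn): 1 synonymous substitution.
Total: 1 + 1 + 1 = 3.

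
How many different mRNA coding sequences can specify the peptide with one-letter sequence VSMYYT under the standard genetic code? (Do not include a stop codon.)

384

Val: 4 codons.
Ser: 6 codons.
Met: 1 codon.
Tyr: 2 codons.
Tyr: 2 codons.
Thr: 4 codons.
4 × 6 × 1 × 2 × 2 × 4 = 384.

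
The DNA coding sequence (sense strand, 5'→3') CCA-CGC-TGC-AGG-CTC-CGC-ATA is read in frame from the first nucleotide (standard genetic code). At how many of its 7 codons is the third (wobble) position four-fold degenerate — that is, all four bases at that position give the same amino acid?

Codon 1 CCA (Pro): third position 4-fold.
Codon 2 CGC (Arg): third position 4-fold.
Codon 3 TGC (Cys): third position 2-fold.
Codon 4 AGG (Arg): third position 2-fold.
Codon 5 CTC (Leu): third position 4-fold.
Codon 6 CGC (Arg): third position 4-fold.
Codon 7 ATA (Ile): third position 3-fold.
Four-fold degenerate third positions: 4.

4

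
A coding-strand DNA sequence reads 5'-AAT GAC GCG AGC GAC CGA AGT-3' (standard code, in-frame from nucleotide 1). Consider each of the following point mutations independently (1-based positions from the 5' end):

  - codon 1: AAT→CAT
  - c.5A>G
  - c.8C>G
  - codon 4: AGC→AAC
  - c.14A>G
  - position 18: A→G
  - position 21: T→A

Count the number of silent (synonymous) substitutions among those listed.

Codon 1: AAT (Asn) → CAT (His) — missense.
Codon 2: GAC (Asp) → GGC (Gly) — missense.
Codon 3: GCG (Ala) → GGG (Gly) — missense.
Codon 4: AGC (Ser) → AAC (Asn) — missense.
Codon 5: GAC (Asp) → GGC (Gly) — missense.
Codon 6: CGA (Arg) → CGG (Arg) — synonymous.
Codon 7: AGT (Ser) → AGA (Arg) — missense.
Synonymous: 1 of 7.

1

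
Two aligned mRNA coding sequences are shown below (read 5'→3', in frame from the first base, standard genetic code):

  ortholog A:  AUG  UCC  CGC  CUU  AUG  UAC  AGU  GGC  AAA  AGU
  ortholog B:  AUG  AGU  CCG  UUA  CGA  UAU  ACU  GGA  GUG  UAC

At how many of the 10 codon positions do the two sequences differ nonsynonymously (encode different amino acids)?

Codon 1: AUG Met / AUG Met — identical.
Codon 2: UCC Ser / AGU Ser — synonymous.
Codon 3: CGC Arg / CCG Pro — nonsynonymous.
Codon 4: CUU Leu / UUA Leu — synonymous.
Codon 5: AUG Met / CGA Arg — nonsynonymous.
Codon 6: UAC Tyr / UAU Tyr — synonymous.
Codon 7: AGU Ser / ACU Thr — nonsynonymous.
Codon 8: GGC Gly / GGA Gly — synonymous.
Codon 9: AAA Lys / GUG Val — nonsynonymous.
Codon 10: AGU Ser / UAC Tyr — nonsynonymous.
Nonsynonymous differences: 5.

5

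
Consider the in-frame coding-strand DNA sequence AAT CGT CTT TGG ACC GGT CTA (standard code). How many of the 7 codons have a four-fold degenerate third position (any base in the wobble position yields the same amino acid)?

5

Codon 1 AAT (Asn): third position 2-fold.
Codon 2 CGT (Arg): third position 4-fold.
Codon 3 CTT (Leu): third position 4-fold.
Codon 4 TGG (Trp): third position 1-fold.
Codon 5 ACC (Thr): third position 4-fold.
Codon 6 GGT (Gly): third position 4-fold.
Codon 7 CTA (Leu): third position 4-fold.
Four-fold degenerate third positions: 5.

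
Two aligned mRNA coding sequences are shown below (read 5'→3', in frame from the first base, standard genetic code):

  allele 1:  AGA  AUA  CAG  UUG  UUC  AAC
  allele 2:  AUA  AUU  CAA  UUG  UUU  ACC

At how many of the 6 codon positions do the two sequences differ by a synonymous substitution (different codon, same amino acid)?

3

Codon 1: AGA Arg / AUA Ile — nonsynonymous.
Codon 2: AUA Ile / AUU Ile — synonymous.
Codon 3: CAG Gln / CAA Gln — synonymous.
Codon 4: UUG Leu / UUG Leu — identical.
Codon 5: UUC Phe / UUU Phe — synonymous.
Codon 6: AAC Asn / ACC Thr — nonsynonymous.
Synonymous differences: 3.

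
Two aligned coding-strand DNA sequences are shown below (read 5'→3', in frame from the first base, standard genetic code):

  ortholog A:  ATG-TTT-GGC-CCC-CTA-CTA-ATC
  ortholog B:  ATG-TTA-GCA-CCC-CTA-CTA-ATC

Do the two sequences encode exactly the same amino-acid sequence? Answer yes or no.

Codon 1: ATG Met / ATG Met — identical.
Codon 2: TTT Phe / TTA Leu — nonsynonymous.
Codon 3: GGC Gly / GCA Ala — nonsynonymous.
Codon 4: CCC Pro / CCC Pro — identical.
Codon 5: CTA Leu / CTA Leu — identical.
Codon 6: CTA Leu / CTA Leu — identical.
Codon 7: ATC Ile / ATC Ile — identical.
Nonsynonymous differences: 2 → different protein.

no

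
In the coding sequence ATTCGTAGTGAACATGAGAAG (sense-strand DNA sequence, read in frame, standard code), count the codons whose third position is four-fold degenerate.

Codon 1 ATT (Ile): third position 3-fold.
Codon 2 CGT (Arg): third position 4-fold.
Codon 3 AGT (Ser): third position 2-fold.
Codon 4 GAA (Glu): third position 2-fold.
Codon 5 CAT (His): third position 2-fold.
Codon 6 GAG (Glu): third position 2-fold.
Codon 7 AAG (Lys): third position 2-fold.
Four-fold degenerate third positions: 1.

1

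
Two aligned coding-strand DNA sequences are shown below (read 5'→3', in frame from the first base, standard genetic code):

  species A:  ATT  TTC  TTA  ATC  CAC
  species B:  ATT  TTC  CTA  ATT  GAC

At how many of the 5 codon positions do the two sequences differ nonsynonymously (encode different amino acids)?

1

Codon 1: ATT Ile / ATT Ile — identical.
Codon 2: TTC Phe / TTC Phe — identical.
Codon 3: TTA Leu / CTA Leu — synonymous.
Codon 4: ATC Ile / ATT Ile — synonymous.
Codon 5: CAC His / GAC Asp — nonsynonymous.
Nonsynonymous differences: 1.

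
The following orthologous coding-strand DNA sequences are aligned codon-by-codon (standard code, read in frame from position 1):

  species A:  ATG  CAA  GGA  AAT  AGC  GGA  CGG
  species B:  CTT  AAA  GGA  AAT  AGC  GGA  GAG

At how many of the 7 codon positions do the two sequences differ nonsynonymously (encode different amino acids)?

3

Codon 1: ATG Met / CTT Leu — nonsynonymous.
Codon 2: CAA Gln / AAA Lys — nonsynonymous.
Codon 3: GGA Gly / GGA Gly — identical.
Codon 4: AAT Asn / AAT Asn — identical.
Codon 5: AGC Ser / AGC Ser — identical.
Codon 6: GGA Gly / GGA Gly — identical.
Codon 7: CGG Arg / GAG Glu — nonsynonymous.
Nonsynonymous differences: 3.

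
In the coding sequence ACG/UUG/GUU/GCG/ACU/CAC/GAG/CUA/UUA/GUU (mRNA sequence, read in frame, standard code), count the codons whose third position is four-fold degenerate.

Codon 1 ACG (Thr): third position 4-fold.
Codon 2 UUG (Leu): third position 2-fold.
Codon 3 GUU (Val): third position 4-fold.
Codon 4 GCG (Ala): third position 4-fold.
Codon 5 ACU (Thr): third position 4-fold.
Codon 6 CAC (His): third position 2-fold.
Codon 7 GAG (Glu): third position 2-fold.
Codon 8 CUA (Leu): third position 4-fold.
Codon 9 UUA (Leu): third position 2-fold.
Codon 10 GUU (Val): third position 4-fold.
Four-fold degenerate third positions: 6.

6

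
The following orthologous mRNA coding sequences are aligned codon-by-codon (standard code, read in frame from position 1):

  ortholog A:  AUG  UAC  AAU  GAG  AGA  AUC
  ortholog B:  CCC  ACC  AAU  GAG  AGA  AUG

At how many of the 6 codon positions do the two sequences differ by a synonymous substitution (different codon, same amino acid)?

0

Codon 1: AUG Met / CCC Pro — nonsynonymous.
Codon 2: UAC Tyr / ACC Thr — nonsynonymous.
Codon 3: AAU Asn / AAU Asn — identical.
Codon 4: GAG Glu / GAG Glu — identical.
Codon 5: AGA Arg / AGA Arg — identical.
Codon 6: AUC Ile / AUG Met — nonsynonymous.
Synonymous differences: 0.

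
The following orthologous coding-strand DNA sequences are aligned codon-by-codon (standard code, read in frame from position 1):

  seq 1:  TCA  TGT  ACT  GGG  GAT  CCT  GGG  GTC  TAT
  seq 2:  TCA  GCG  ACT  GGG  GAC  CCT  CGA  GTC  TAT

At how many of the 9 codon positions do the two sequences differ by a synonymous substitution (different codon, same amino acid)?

Codon 1: TCA Ser / TCA Ser — identical.
Codon 2: TGT Cys / GCG Ala — nonsynonymous.
Codon 3: ACT Thr / ACT Thr — identical.
Codon 4: GGG Gly / GGG Gly — identical.
Codon 5: GAT Asp / GAC Asp — synonymous.
Codon 6: CCT Pro / CCT Pro — identical.
Codon 7: GGG Gly / CGA Arg — nonsynonymous.
Codon 8: GTC Val / GTC Val — identical.
Codon 9: TAT Tyr / TAT Tyr — identical.
Synonymous differences: 1.

1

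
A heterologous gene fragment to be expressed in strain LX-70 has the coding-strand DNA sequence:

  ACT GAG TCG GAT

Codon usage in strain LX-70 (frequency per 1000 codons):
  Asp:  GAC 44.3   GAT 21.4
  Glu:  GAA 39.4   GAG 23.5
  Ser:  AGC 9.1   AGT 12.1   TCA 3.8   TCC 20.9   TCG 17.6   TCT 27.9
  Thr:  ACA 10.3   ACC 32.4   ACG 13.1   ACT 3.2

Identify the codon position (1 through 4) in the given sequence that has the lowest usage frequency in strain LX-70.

Codon 1 ACT (Thr): 3.2 per 1000.
Codon 2 GAG (Glu): 23.5 per 1000.
Codon 3 TCG (Ser): 17.6 per 1000.
Codon 4 GAT (Asp): 21.4 per 1000.
Lowest frequency is 3.2 at codon 1.

1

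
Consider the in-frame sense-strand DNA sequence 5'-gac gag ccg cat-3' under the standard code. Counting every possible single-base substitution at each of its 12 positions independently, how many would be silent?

6

Codon 1 (GAC, Asp): 1 synonymous substitution.
Codon 2 (GAG, Glu): 1 synonymous substitution.
Codon 3 (CCG, Pro): 3 synonymous substitutions.
Codon 4 (CAT, His): 1 synonymous substitution.
Total: 1 + 1 + 3 + 1 = 6.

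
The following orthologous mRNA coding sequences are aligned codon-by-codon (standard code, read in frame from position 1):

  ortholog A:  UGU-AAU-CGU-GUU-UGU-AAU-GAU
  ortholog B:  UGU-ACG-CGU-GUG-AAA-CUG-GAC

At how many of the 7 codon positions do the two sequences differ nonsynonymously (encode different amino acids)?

Codon 1: UGU Cys / UGU Cys — identical.
Codon 2: AAU Asn / ACG Thr — nonsynonymous.
Codon 3: CGU Arg / CGU Arg — identical.
Codon 4: GUU Val / GUG Val — synonymous.
Codon 5: UGU Cys / AAA Lys — nonsynonymous.
Codon 6: AAU Asn / CUG Leu — nonsynonymous.
Codon 7: GAU Asp / GAC Asp — synonymous.
Nonsynonymous differences: 3.

3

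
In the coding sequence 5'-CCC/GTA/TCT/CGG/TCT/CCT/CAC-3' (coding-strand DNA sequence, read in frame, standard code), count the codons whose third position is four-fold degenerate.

6

Codon 1 CCC (Pro): third position 4-fold.
Codon 2 GTA (Val): third position 4-fold.
Codon 3 TCT (Ser): third position 4-fold.
Codon 4 CGG (Arg): third position 4-fold.
Codon 5 TCT (Ser): third position 4-fold.
Codon 6 CCT (Pro): third position 4-fold.
Codon 7 CAC (His): third position 2-fold.
Four-fold degenerate third positions: 6.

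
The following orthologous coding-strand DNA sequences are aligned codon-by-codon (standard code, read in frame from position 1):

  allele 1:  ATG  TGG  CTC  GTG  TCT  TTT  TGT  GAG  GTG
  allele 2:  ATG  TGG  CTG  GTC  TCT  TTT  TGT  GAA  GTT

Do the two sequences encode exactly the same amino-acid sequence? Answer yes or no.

yes

Codon 1: ATG Met / ATG Met — identical.
Codon 2: TGG Trp / TGG Trp — identical.
Codon 3: CTC Leu / CTG Leu — synonymous.
Codon 4: GTG Val / GTC Val — synonymous.
Codon 5: TCT Ser / TCT Ser — identical.
Codon 6: TTT Phe / TTT Phe — identical.
Codon 7: TGT Cys / TGT Cys — identical.
Codon 8: GAG Glu / GAA Glu — synonymous.
Codon 9: GTG Val / GTT Val — synonymous.
Nonsynonymous differences: 0 → same protein.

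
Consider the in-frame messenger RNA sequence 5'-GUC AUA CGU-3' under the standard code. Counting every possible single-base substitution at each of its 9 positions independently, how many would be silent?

8

Codon 1 (GUC, Val): 3 synonymous substitutions.
Codon 2 (AUA, Ile): 2 synonymous substitutions.
Codon 3 (CGU, Arg): 3 synonymous substitutions.
Total: 3 + 2 + 3 = 8.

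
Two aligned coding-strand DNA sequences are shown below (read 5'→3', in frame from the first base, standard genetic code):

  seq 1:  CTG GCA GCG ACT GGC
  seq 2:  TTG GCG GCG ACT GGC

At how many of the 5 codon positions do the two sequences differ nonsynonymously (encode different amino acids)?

0

Codon 1: CTG Leu / TTG Leu — synonymous.
Codon 2: GCA Ala / GCG Ala — synonymous.
Codon 3: GCG Ala / GCG Ala — identical.
Codon 4: ACT Thr / ACT Thr — identical.
Codon 5: GGC Gly / GGC Gly — identical.
Nonsynonymous differences: 0.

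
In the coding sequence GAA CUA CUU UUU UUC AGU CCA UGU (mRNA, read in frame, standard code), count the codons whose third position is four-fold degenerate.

Codon 1 GAA (Glu): third position 2-fold.
Codon 2 CUA (Leu): third position 4-fold.
Codon 3 CUU (Leu): third position 4-fold.
Codon 4 UUU (Phe): third position 2-fold.
Codon 5 UUC (Phe): third position 2-fold.
Codon 6 AGU (Ser): third position 2-fold.
Codon 7 CCA (Pro): third position 4-fold.
Codon 8 UGU (Cys): third position 2-fold.
Four-fold degenerate third positions: 3.

3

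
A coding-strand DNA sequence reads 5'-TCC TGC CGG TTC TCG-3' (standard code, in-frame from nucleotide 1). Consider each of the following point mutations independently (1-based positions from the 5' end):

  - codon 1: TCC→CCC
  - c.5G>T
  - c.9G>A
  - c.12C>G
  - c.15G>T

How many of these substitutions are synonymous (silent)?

2

Codon 1: TCC (Ser) → CCC (Pro) — missense.
Codon 2: TGC (Cys) → TTC (Phe) — missense.
Codon 3: CGG (Arg) → CGA (Arg) — synonymous.
Codon 4: TTC (Phe) → TTG (Leu) — missense.
Codon 5: TCG (Ser) → TCT (Ser) — synonymous.
Synonymous: 2 of 5.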